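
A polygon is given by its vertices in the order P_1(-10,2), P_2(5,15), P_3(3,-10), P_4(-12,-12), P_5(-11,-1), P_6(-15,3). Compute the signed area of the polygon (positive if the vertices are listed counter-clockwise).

-289.5

Σ = (-160) + (-95) + (-156) + (-120) + (-48) + (0) = -579
Signed area = Σ/2 = -289.5 (negative ⇒ clockwise traversal).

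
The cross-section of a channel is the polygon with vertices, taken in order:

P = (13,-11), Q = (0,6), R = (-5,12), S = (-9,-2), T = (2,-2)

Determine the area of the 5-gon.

126

Apply Gauss's area formula: 2A = Σ (x_i·y_{i+1} − x_{i+1}·y_i), indices taken mod 5.
Cross-terms: 78, 30, 118, 22, 4  ⇒  Σ = 252
Area = |Σ|/2 = 126.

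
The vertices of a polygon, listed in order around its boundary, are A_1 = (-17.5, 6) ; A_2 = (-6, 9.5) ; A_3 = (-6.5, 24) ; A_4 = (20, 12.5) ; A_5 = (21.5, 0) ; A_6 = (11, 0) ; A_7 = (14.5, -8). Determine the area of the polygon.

Apply the shoelace formula: 2A = Σ (x_i·y_{i+1} − x_{i+1}·y_i), indices taken mod 7.
Σ = (-130.25) + (-82.25) + (-561.25) + (-268.75) + (0) + (-88) + (-53) = -1183.5
Area = |Σ|/2 = 591.75.

591.75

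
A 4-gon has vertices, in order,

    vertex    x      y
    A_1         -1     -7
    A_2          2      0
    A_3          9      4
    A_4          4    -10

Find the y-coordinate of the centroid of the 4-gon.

Apply the shoelace formula. First the cross-terms c_i = x_i·y_{i+1} − x_{i+1}·y_i:
  14, 8, -106, -38  ⇒  2A = -122, A = -61.
Then Σ (y_i + y_{i+1})·c_i = 1216, so ȳ = 1216 / (6·(-61)) = -608/183.

-608/183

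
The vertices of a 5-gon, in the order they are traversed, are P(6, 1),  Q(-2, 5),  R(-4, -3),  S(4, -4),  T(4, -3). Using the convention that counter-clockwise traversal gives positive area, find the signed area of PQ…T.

Apply Gauss's area formula: 2A = Σ (x_i·y_{i+1} − x_{i+1}·y_i), indices taken mod 5.
Σ = (32) + (26) + (28) + (4) + (22) = 112
Signed area = Σ/2 = 56 (positive ⇒ counter-clockwise traversal).

56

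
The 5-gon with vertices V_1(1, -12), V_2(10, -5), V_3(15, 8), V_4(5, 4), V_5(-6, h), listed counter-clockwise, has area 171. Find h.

-11

Write out the shoelace sum; only the two edges meeting at V_5 involve h:
2·Area = [(5·h − (-6)·4) + ((-6)·(-12) − 1·h)] + 290
       = 4·h + 386 = 342
⇒ h = -11.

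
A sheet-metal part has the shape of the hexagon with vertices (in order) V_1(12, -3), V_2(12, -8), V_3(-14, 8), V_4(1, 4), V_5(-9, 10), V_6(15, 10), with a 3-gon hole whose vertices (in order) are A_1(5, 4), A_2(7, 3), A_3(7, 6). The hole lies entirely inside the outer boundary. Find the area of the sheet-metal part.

246.5

Outer boundary:
Apply the surveyor's formula: 2A = Σ (x_i·y_{i+1} − x_{i+1}·y_i), indices taken mod 6.
Cross-terms: -60, -16, -64, 46, -240, -165  ⇒  Σ = -499
Area = |Σ|/2 = 249.5.
Hole:
Apply the surveyor's formula: 2A = Σ (x_i·y_{i+1} − x_{i+1}·y_i), indices taken mod 3.
Σ = (-13) + (21) + (-2) = 6
Area = |Σ|/2 = 3.
Net area = 249.5 − 3 = 246.5.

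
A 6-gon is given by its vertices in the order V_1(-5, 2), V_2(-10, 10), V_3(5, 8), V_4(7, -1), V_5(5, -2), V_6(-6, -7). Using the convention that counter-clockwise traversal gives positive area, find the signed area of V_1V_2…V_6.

-162

Apply the shoelace formula: 2A = Σ (x_i·y_{i+1} − x_{i+1}·y_i), indices taken mod 6.
V_1→V_2: (-5)(10) − (-10)(2) = -30
V_2→V_3: (-10)(8) − (5)(10) = -130
V_3→V_4: (5)(-1) − (7)(8) = -61
V_4→V_5: (7)(-2) − (5)(-1) = -9
V_5→V_6: (5)(-7) − (-6)(-2) = -47
V_6→V_1: (-6)(2) − (-5)(-7) = -47
Σ = -324
Signed area = Σ/2 = -162 (negative ⇒ clockwise traversal).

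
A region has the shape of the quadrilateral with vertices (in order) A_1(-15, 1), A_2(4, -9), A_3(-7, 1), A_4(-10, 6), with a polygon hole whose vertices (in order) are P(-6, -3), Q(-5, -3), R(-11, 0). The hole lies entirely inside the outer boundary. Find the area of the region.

Outer boundary:
Apply the shoelace (surveyor's) formula: 2A = Σ (x_i·y_{i+1} − x_{i+1}·y_i), indices taken mod 4.
Σ = (131) + (-59) + (-32) + (80) = 120
Area = |Σ|/2 = 60.
Hole:
P→Q: (-6)(-3) − (-5)(-3) = 3
Q→R: (-5)(0) − (-11)(-3) = -33
R→P: (-11)(-3) − (-6)(0) = 33
Σ = 3
Area = |Σ|/2 = 1.5.
Net area = 60 − 1.5 = 58.5.

58.5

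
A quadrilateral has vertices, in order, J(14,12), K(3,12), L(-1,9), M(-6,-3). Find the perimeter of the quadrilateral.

54

|JK| = √((-11)² + (0)²) = √121 = 11
|KL| = √((-4)² + (-3)²) = √25 = 5
|LM| = √((-5)² + (-12)²) = √169 = 13
|MJ| = √((20)² + (15)²) = √625 = 25
Perimeter = 11 + 5 + 13 + 25 = 54.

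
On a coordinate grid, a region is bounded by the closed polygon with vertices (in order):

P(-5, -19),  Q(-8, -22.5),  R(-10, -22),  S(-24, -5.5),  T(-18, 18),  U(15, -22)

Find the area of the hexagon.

680.75

Σ = (-39.5) + (-49) + (-473) + (-531) + (126) + (-395) = -1361.5
Area = |Σ|/2 = 680.75.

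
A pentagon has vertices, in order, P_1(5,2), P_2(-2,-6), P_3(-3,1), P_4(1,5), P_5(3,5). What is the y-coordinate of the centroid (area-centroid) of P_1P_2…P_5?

Apply the shoelace formula. First the cross-terms c_i = x_i·y_{i+1} − x_{i+1}·y_i:
  -26, -20, -16, -10, -19  ⇒  2A = -91, A = -45.5.
Then Σ (y_i + y_{i+1})·c_i = -125, so ȳ = -125 / (6·(-45.5)) = 125/273.

125/273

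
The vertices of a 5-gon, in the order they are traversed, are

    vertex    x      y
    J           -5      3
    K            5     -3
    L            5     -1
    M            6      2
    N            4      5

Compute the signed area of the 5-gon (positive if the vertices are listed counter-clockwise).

Σ = (0) + (10) + (16) + (22) + (37) = 85
Signed area = Σ/2 = 42.5 (positive ⇒ counter-clockwise traversal).

42.5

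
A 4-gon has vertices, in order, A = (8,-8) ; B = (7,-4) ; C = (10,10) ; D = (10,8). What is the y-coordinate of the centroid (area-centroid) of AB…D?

Apply the surveyor's formula. First the cross-terms c_i = x_i·y_{i+1} − x_{i+1}·y_i:
  24, 110, -20, -144  ⇒  2A = -30, A = -15.
Then Σ (y_i + y_{i+1})·c_i = 12, so ȳ = 12 / (6·(-15)) = -2/15.

-2/15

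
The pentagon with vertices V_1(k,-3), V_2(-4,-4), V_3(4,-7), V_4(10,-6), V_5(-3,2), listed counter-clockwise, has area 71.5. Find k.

-9

The doubled signed area Σ (x_i y_{i+1} − x_{i+1} y_i) is linear in k.
With k=0 it equals 89; the coefficient of k is -6 (from the two edges through V_1).
So -6·k + 89 = 2·71.5 = 143 ⇒ k = -9.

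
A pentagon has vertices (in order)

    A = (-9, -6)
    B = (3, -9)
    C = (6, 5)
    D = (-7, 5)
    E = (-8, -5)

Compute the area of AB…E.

Apply the surveyor's formula: 2A = Σ (x_i·y_{i+1} − x_{i+1}·y_i), indices taken mod 5.
Σ = (99) + (69) + (65) + (75) + (3) = 311
Area = |Σ|/2 = 155.5.

155.5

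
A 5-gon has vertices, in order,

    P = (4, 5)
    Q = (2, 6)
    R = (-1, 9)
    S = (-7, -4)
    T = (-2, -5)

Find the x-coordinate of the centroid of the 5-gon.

-217/142

Apply the shoelace formula. First the cross-terms c_i = x_i·y_{i+1} − x_{i+1}·y_i:
  14, 24, 67, 27, 10  ⇒  2A = 142, A = 71.
Then Σ (x_i + x_{i+1})·c_i = -651, so x̄ = -651 / (6·71) = -217/142.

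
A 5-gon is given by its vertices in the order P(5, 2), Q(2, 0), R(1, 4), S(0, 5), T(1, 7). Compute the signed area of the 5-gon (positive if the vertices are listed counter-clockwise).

Apply the shoelace formula: 2A = Σ (x_i·y_{i+1} − x_{i+1}·y_i), indices taken mod 5.
Σ = (-4) + (8) + (5) + (-5) + (-33) = -29
Signed area = Σ/2 = -14.5 (negative ⇒ clockwise traversal).

-14.5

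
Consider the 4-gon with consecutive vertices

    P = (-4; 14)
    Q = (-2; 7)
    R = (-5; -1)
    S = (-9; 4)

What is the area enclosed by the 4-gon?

51

Apply the shoelace (surveyor's) formula: 2A = Σ (x_i·y_{i+1} − x_{i+1}·y_i), indices taken mod 4.
Σ = (0) + (37) + (-29) + (-110) = -102
Area = |Σ|/2 = 51.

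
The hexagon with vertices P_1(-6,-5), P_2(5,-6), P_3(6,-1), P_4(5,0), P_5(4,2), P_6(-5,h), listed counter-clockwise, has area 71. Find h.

0

Write out the shoelace sum; only the two edges meeting at P_6 involve h:
2·Area = [(4·h − (-5)·2) + ((-5)·(-5) − (-6)·h)] + 107
       = 10·h + 142 = 142
⇒ h = 0.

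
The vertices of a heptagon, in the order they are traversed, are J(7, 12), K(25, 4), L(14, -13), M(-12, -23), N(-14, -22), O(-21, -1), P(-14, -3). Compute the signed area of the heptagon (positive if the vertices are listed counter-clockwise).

Apply the surveyor's formula: 2A = Σ (x_i·y_{i+1} − x_{i+1}·y_i), indices taken mod 7.
Cross-terms: -272, -381, -478, -58, -448, 49, -147  ⇒  Σ = -1735
Signed area = Σ/2 = -867.5 (negative ⇒ clockwise traversal).

-867.5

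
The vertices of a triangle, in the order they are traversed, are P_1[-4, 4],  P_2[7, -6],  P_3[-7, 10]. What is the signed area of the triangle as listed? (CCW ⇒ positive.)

Σ = (-4) + (28) + (12) = 36
Signed area = Σ/2 = 18 (positive ⇒ counter-clockwise traversal).

18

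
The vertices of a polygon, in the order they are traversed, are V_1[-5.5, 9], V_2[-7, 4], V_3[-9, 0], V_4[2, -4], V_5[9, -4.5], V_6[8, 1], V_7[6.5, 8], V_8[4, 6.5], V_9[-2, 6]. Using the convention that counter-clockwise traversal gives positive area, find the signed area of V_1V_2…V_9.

Apply the shoelace (surveyor's) formula: 2A = Σ (x_i·y_{i+1} − x_{i+1}·y_i), indices taken mod 9.
Cross-terms: 41, 36, 36, 27, 45, 57.5, 10.25, 37, 15  ⇒  Σ = 304.75
Signed area = Σ/2 = 152.375 (positive ⇒ counter-clockwise traversal).

152.375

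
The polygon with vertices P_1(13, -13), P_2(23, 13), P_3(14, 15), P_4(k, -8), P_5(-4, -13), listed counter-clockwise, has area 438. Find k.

-6

Write out the shoelace sum; only the two edges meeting at P_4 involve k:
2·Area = [(14·(-8) − k·15) + (k·(-13) − (-4)·(-8))] + 852
       = -28·k + 708 = 876
⇒ k = -6.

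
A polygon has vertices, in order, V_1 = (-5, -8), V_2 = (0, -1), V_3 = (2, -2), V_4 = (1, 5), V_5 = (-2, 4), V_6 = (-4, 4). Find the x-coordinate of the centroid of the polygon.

Apply Gauss's area formula. First the cross-terms c_i = x_i·y_{i+1} − x_{i+1}·y_i:
  5, 2, 12, 14, 8, 52  ⇒  2A = 93, A = 46.5.
Then Σ (x_i + x_{i+1})·c_i = -515, so x̄ = -515 / (6·46.5) = -515/279.

-515/279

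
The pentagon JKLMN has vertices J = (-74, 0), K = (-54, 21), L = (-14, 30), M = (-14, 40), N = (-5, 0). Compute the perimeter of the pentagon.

|JK| = √((20)² + (21)²) = √841 = 29
|KL| = √((40)² + (9)²) = √1681 = 41
|LM| = √((0)² + (10)²) = √100 = 10
|MN| = √((9)² + (-40)²) = √1681 = 41
|NJ| = √((-69)² + (0)²) = √4761 = 69
Perimeter = 29 + 41 + 10 + 41 + 69 = 190.

190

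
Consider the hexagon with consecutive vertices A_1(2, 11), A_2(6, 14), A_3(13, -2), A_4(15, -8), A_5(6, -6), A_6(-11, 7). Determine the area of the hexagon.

A_1→A_2: (2)(14) − (6)(11) = -38
A_2→A_3: (6)(-2) − (13)(14) = -194
A_3→A_4: (13)(-8) − (15)(-2) = -74
A_4→A_5: (15)(-6) − (6)(-8) = -42
A_5→A_6: (6)(7) − (-11)(-6) = -24
A_6→A_1: (-11)(11) − (2)(7) = -135
Σ = -507
Area = |Σ|/2 = 253.5.

253.5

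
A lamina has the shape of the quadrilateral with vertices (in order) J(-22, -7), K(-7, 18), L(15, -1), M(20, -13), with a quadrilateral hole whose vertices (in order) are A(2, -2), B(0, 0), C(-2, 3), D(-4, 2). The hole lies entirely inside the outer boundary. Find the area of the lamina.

Outer boundary:
J→K: (-22)(18) − (-7)(-7) = -445
K→L: (-7)(-1) − (15)(18) = -263
L→M: (15)(-13) − (20)(-1) = -175
M→J: (20)(-7) − (-22)(-13) = -426
Σ = -1309
Area = |Σ|/2 = 654.5.
Hole:
Apply the shoelace (surveyor's) formula: 2A = Σ (x_i·y_{i+1} − x_{i+1}·y_i), indices taken mod 4.
A→B: (2)(0) − (0)(-2) = 0
B→C: (0)(3) − (-2)(0) = 0
C→D: (-2)(2) − (-4)(3) = 8
D→A: (-4)(-2) − (2)(2) = 4
Σ = 12
Area = |Σ|/2 = 6.
Net area = 654.5 − 6 = 648.5.

648.5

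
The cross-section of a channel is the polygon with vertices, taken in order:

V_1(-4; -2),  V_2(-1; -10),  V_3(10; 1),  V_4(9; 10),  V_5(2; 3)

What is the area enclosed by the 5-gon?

Apply Gauss's area formula: 2A = Σ (x_i·y_{i+1} − x_{i+1}·y_i), indices taken mod 5.
V_1→V_2: (-4)(-10) − (-1)(-2) = 38
V_2→V_3: (-1)(1) − (10)(-10) = 99
V_3→V_4: (10)(10) − (9)(1) = 91
V_4→V_5: (9)(3) − (2)(10) = 7
V_5→V_1: (2)(-2) − (-4)(3) = 8
Σ = 243
Area = |Σ|/2 = 121.5.

121.5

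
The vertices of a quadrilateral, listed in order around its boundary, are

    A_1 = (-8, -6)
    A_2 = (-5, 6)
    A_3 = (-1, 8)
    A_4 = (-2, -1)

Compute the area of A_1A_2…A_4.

45.5

Apply the shoelace (surveyor's) formula: 2A = Σ (x_i·y_{i+1} − x_{i+1}·y_i), indices taken mod 4.
Σ = (-78) + (-34) + (17) + (4) = -91
Area = |Σ|/2 = 45.5.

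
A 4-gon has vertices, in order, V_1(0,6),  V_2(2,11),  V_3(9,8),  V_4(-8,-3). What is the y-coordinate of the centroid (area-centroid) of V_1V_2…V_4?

290/53

Apply Gauss's area formula. First the cross-terms c_i = x_i·y_{i+1} − x_{i+1}·y_i:
  -12, -83, 37, -48  ⇒  2A = -106, A = -53.
Then Σ (y_i + y_{i+1})·c_i = -1740, so ȳ = -1740 / (6·(-53)) = 290/53.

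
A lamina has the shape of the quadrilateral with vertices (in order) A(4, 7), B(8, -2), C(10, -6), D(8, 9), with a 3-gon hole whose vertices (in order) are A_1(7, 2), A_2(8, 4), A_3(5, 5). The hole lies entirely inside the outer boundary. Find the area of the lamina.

Outer boundary:
Apply the shoelace (surveyor's) formula: 2A = Σ (x_i·y_{i+1} − x_{i+1}·y_i), indices taken mod 4.
Σ = (-64) + (-28) + (138) + (20) = 66
Area = |Σ|/2 = 33.
Hole:
Apply Gauss's area formula: 2A = Σ (x_i·y_{i+1} − x_{i+1}·y_i), indices taken mod 3.
Σ = (12) + (20) + (-25) = 7
Area = |Σ|/2 = 3.5.
Net area = 33 − 3.5 = 29.5.

29.5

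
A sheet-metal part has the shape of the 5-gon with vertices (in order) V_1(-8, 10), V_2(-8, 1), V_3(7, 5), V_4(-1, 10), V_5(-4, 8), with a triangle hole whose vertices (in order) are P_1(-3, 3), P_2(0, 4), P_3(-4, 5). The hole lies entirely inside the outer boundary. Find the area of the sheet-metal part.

74.5

Outer boundary:
Apply the surveyor's formula: 2A = Σ (x_i·y_{i+1} − x_{i+1}·y_i), indices taken mod 5.
Σ = (72) + (-47) + (75) + (32) + (24) = 156
Area = |Σ|/2 = 78.
Hole:
Apply the shoelace (surveyor's) formula: 2A = Σ (x_i·y_{i+1} − x_{i+1}·y_i), indices taken mod 3.
Cross-terms: -12, 16, 3  ⇒  Σ = 7
Area = |Σ|/2 = 3.5.
Net area = 78 − 3.5 = 74.5.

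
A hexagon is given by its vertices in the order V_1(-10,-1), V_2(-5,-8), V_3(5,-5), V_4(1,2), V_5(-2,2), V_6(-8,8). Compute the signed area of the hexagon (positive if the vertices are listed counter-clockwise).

Apply the shoelace (surveyor's) formula: 2A = Σ (x_i·y_{i+1} − x_{i+1}·y_i), indices taken mod 6.
V_1→V_2: (-10)(-8) − (-5)(-1) = 75
V_2→V_3: (-5)(-5) − (5)(-8) = 65
V_3→V_4: (5)(2) − (1)(-5) = 15
V_4→V_5: (1)(2) − (-2)(2) = 6
V_5→V_6: (-2)(8) − (-8)(2) = 0
V_6→V_1: (-8)(-1) − (-10)(8) = 88
Σ = 249
Signed area = Σ/2 = 124.5 (positive ⇒ counter-clockwise traversal).

124.5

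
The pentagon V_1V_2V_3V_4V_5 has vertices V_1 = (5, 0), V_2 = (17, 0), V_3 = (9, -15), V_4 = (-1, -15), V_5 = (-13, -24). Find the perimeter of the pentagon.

84

|V_1V_2| = √((12)² + (0)²) = √144 = 12
|V_2V_3| = √((-8)² + (-15)²) = √289 = 17
|V_3V_4| = √((-10)² + (0)²) = √100 = 10
|V_4V_5| = √((-12)² + (-9)²) = √225 = 15
|V_5V_1| = √((18)² + (24)²) = √900 = 30
Perimeter = 12 + 17 + 10 + 15 + 30 = 84.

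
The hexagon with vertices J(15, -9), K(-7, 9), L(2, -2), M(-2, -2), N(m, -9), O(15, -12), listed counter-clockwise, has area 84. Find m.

The doubled signed area Σ (x_i y_{i+1} − x_{i+1} y_i) is linear in m.
With m=0 it equals 258; the coefficient of m is -10 (from the two edges through N).
So -10·m + 258 = 2·84 = 168 ⇒ m = 9.

9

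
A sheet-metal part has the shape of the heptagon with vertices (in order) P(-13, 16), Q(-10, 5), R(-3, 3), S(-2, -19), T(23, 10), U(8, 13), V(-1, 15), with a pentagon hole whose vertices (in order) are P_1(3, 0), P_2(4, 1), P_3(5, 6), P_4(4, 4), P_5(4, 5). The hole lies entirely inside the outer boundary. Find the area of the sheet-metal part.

Outer boundary:
Σ = (95) + (-15) + (63) + (417) + (219) + (133) + (179) = 1091
Area = |Σ|/2 = 545.5.
Hole:
Apply the shoelace (surveyor's) formula: 2A = Σ (x_i·y_{i+1} − x_{i+1}·y_i), indices taken mod 5.
Σ = (3) + (19) + (-4) + (4) + (-15) = 7
Area = |Σ|/2 = 3.5.
Net area = 545.5 − 3.5 = 542.

542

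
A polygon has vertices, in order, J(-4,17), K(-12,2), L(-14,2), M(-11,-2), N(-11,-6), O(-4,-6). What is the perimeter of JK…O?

58

|JK| = √((-8)² + (-15)²) = √289 = 17
|KL| = √((-2)² + (0)²) = √4 = 2
|LM| = √((3)² + (-4)²) = √25 = 5
|MN| = √((0)² + (-4)²) = √16 = 4
|NO| = √((7)² + (0)²) = √49 = 7
|OJ| = √((0)² + (23)²) = √529 = 23
Perimeter = 17 + 2 + 5 + 4 + 7 + 23 = 58.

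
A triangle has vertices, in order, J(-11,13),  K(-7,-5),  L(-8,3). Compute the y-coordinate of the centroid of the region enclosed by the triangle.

11/3

Apply the surveyor's formula. First the cross-terms c_i = x_i·y_{i+1} − x_{i+1}·y_i:
  146, -61, -71  ⇒  2A = 14, A = 7.
Then Σ (y_i + y_{i+1})·c_i = 154, so ȳ = 154 / (6·7) = 11/3.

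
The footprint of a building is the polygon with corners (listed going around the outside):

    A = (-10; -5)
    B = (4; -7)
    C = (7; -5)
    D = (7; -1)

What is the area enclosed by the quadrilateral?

51

Apply Gauss's area formula: 2A = Σ (x_i·y_{i+1} − x_{i+1}·y_i), indices taken mod 4.
Σ = (90) + (29) + (28) + (-45) = 102
Area = |Σ|/2 = 51.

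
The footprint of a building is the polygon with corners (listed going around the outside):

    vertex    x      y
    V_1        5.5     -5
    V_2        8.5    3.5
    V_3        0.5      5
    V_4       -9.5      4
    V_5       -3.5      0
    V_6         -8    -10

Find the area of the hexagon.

148

Apply the shoelace (surveyor's) formula: 2A = Σ (x_i·y_{i+1} − x_{i+1}·y_i), indices taken mod 6.
V_1→V_2: (5.5)(3.5) − (8.5)(-5) = 61.75
V_2→V_3: (8.5)(5) − (0.5)(3.5) = 40.75
V_3→V_4: (0.5)(4) − (-9.5)(5) = 49.5
V_4→V_5: (-9.5)(0) − (-3.5)(4) = 14
V_5→V_6: (-3.5)(-10) − (-8)(0) = 35
V_6→V_1: (-8)(-5) − (5.5)(-10) = 95
Σ = 296
Area = |Σ|/2 = 148.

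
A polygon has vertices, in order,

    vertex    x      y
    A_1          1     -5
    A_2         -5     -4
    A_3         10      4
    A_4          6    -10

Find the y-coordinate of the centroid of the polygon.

-145/51

Apply the surveyor's formula. First the cross-terms c_i = x_i·y_{i+1} − x_{i+1}·y_i:
  -29, 20, -124, -20  ⇒  2A = -153, A = -76.5.
Then Σ (y_i + y_{i+1})·c_i = 1305, so ȳ = 1305 / (6·(-76.5)) = -145/51.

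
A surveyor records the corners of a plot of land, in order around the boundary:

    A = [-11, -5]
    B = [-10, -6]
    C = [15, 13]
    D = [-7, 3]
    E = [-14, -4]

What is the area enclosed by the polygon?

104

Apply the shoelace (surveyor's) formula: 2A = Σ (x_i·y_{i+1} − x_{i+1}·y_i), indices taken mod 5.
Cross-terms: 16, -40, 136, 70, 26  ⇒  Σ = 208
Area = |Σ|/2 = 104.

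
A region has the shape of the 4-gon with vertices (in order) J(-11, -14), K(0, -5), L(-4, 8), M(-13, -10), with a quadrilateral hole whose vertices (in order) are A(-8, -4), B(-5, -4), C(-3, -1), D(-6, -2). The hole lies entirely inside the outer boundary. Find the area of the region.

119

Outer boundary:
Σ = (55) + (-20) + (144) + (72) = 251
Area = |Σ|/2 = 125.5.
Hole:
A→B: (-8)(-4) − (-5)(-4) = 12
B→C: (-5)(-1) − (-3)(-4) = -7
C→D: (-3)(-2) − (-6)(-1) = 0
D→A: (-6)(-4) − (-8)(-2) = 8
Σ = 13
Area = |Σ|/2 = 6.5.
Net area = 125.5 − 6.5 = 119.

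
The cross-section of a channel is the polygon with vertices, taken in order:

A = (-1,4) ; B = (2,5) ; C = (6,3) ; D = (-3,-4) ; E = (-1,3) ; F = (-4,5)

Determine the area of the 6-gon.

34.5

Apply the surveyor's formula: 2A = Σ (x_i·y_{i+1} − x_{i+1}·y_i), indices taken mod 6.
Σ = (-13) + (-24) + (-15) + (-13) + (7) + (-11) = -69
Area = |Σ|/2 = 34.5.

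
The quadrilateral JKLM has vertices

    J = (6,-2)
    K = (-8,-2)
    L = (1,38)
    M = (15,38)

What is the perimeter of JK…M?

110

|JK| = √((-14)² + (0)²) = √196 = 14
|KL| = √((9)² + (40)²) = √1681 = 41
|LM| = √((14)² + (0)²) = √196 = 14
|MJ| = √((-9)² + (-40)²) = √1681 = 41
Perimeter = 14 + 41 + 14 + 41 = 110.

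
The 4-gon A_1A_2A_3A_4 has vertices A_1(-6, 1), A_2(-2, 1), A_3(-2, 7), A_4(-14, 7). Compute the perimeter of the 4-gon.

32

|A_1A_2| = √((4)² + (0)²) = √16 = 4
|A_2A_3| = √((0)² + (6)²) = √36 = 6
|A_3A_4| = √((-12)² + (0)²) = √144 = 12
|A_4A_1| = √((8)² + (-6)²) = √100 = 10
Perimeter = 4 + 6 + 12 + 10 = 32.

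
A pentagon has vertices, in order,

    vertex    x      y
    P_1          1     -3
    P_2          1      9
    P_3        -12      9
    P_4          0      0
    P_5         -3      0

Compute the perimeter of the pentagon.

48

|P_1P_2| = √((0)² + (12)²) = √144 = 12
|P_2P_3| = √((-13)² + (0)²) = √169 = 13
|P_3P_4| = √((12)² + (-9)²) = √225 = 15
|P_4P_5| = √((-3)² + (0)²) = √9 = 3
|P_5P_1| = √((4)² + (-3)²) = √25 = 5
Perimeter = 12 + 13 + 15 + 3 + 5 = 48.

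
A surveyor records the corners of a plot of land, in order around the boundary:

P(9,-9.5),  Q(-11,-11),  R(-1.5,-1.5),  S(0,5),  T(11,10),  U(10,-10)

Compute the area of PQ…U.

240.5

Σ = (-203.5) + (0) + (-7.5) + (-55) + (-210) + (-5) = -481
Area = |Σ|/2 = 240.5.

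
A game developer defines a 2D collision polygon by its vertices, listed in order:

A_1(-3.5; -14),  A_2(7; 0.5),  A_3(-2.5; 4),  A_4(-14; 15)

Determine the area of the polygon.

196.25

Σ = (96.25) + (29.25) + (18.5) + (248.5) = 392.5
Area = |Σ|/2 = 196.25.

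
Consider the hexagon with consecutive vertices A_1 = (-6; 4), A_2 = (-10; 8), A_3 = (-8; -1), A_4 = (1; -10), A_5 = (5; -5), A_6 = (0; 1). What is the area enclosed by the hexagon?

101.5

A_1→A_2: (-6)(8) − (-10)(4) = -8
A_2→A_3: (-10)(-1) − (-8)(8) = 74
A_3→A_4: (-8)(-10) − (1)(-1) = 81
A_4→A_5: (1)(-5) − (5)(-10) = 45
A_5→A_6: (5)(1) − (0)(-5) = 5
A_6→A_1: (0)(4) − (-6)(1) = 6
Σ = 203
Area = |Σ|/2 = 101.5.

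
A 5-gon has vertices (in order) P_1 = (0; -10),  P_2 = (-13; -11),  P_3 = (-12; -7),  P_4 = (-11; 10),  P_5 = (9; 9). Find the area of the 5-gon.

Apply the shoelace formula: 2A = Σ (x_i·y_{i+1} − x_{i+1}·y_i), indices taken mod 5.
Cross-terms: -130, -41, -197, -189, -90  ⇒  Σ = -647
Area = |Σ|/2 = 323.5.

323.5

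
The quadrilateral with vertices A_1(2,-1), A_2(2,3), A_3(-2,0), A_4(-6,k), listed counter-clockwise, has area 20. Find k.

-5

Write out the shoelace sum; only the two edges meeting at A_4 involve k:
2·Area = [((-2)·k − (-6)·0) + ((-6)·(-1) − 2·k)] + 14
       = -4·k + 20 = 40
⇒ k = -5.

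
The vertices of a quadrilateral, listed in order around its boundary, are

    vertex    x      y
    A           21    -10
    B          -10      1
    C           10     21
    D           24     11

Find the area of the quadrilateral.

Apply the shoelace (surveyor's) formula: 2A = Σ (x_i·y_{i+1} − x_{i+1}·y_i), indices taken mod 4.
Σ = (-79) + (-220) + (-394) + (-471) = -1164
Area = |Σ|/2 = 582.

582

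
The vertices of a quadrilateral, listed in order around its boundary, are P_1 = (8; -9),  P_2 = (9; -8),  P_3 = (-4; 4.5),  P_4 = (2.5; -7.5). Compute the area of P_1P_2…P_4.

40.875

Apply Gauss's area formula: 2A = Σ (x_i·y_{i+1} − x_{i+1}·y_i), indices taken mod 4.
Cross-terms: 17, 8.5, 18.75, 37.5  ⇒  Σ = 81.75
Area = |Σ|/2 = 40.875.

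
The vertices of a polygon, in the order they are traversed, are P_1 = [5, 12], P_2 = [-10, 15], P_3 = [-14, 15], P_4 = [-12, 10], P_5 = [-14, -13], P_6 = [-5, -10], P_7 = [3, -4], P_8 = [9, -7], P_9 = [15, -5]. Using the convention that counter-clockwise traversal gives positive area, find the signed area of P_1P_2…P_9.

498

Cross-terms: 195, 60, 40, 296, 75, 50, 15, 60, 205  ⇒  Σ = 996
Signed area = Σ/2 = 498 (positive ⇒ counter-clockwise traversal).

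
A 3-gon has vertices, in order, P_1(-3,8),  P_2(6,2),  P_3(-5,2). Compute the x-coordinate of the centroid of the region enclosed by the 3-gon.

Apply the shoelace formula. First the cross-terms c_i = x_i·y_{i+1} − x_{i+1}·y_i:
  -54, 22, -34  ⇒  2A = -66, A = -33.
Then Σ (x_i + x_{i+1})·c_i = 132, so x̄ = 132 / (6·(-33)) = -2/3.

-2/3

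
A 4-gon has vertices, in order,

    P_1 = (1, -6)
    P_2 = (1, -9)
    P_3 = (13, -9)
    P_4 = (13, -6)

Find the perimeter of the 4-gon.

|P_1P_2| = √((0)² + (-3)²) = √9 = 3
|P_2P_3| = √((12)² + (0)²) = √144 = 12
|P_3P_4| = √((0)² + (3)²) = √9 = 3
|P_4P_1| = √((-12)² + (0)²) = √144 = 12
Perimeter = 3 + 12 + 3 + 12 = 30.

30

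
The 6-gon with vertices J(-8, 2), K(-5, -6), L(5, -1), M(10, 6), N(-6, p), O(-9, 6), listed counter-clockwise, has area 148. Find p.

The doubled signed area Σ (x_i y_{i+1} − x_{i+1} y_i) is linear in p.
With p=0 it equals 163; the coefficient of p is 19 (from the two edges through N).
So 19·p + 163 = 2·148 = 296 ⇒ p = 7.

7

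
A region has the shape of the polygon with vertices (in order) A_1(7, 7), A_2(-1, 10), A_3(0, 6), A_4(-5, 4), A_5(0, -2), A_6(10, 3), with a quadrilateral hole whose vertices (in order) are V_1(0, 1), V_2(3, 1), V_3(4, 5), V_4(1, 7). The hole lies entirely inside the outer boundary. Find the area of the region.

Outer boundary:
Apply Gauss's area formula: 2A = Σ (x_i·y_{i+1} − x_{i+1}·y_i), indices taken mod 6.
Σ = (77) + (-6) + (30) + (10) + (20) + (49) = 180
Area = |Σ|/2 = 90.
Hole:
Cross-terms: -3, 11, 23, 1  ⇒  Σ = 32
Area = |Σ|/2 = 16.
Net area = 90 − 16 = 74.

74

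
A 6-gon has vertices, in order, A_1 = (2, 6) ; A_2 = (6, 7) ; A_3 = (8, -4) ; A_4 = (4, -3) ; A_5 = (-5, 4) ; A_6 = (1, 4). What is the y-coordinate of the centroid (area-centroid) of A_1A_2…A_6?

Apply the shoelace formula. First the cross-terms c_i = x_i·y_{i+1} − x_{i+1}·y_i:
  -22, -80, -8, 1, -24, -2  ⇒  2A = -135, A = -67.5.
Then Σ (y_i + y_{i+1})·c_i = -681, so ȳ = -681 / (6·(-67.5)) = 227/135.

227/135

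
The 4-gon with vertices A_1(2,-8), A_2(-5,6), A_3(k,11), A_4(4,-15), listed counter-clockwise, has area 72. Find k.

The doubled signed area Σ (x_i y_{i+1} − x_{i+1} y_i) is linear in k.
With k=0 it equals -129; the coefficient of k is -21 (from the two edges through A_3).
So -21·k + -129 = 2·72 = 144 ⇒ k = -13.

-13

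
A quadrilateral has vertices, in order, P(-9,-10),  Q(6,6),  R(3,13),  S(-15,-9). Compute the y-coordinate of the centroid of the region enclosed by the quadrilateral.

Apply the surveyor's formula. First the cross-terms c_i = x_i·y_{i+1} − x_{i+1}·y_i:
  6, 60, 168, 69  ⇒  2A = 303, A = 151.5.
Then Σ (y_i + y_{i+1})·c_i = 477, so ȳ = 477 / (6·151.5) = 53/101.

53/101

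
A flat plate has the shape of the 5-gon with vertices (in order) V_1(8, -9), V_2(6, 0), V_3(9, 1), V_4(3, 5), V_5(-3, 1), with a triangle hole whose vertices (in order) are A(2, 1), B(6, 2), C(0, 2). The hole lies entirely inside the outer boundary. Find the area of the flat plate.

66.5

Outer boundary:
Apply the shoelace formula: 2A = Σ (x_i·y_{i+1} − x_{i+1}·y_i), indices taken mod 5.
Σ = (54) + (6) + (42) + (18) + (19) = 139
Area = |Σ|/2 = 69.5.
Hole:
Apply the surveyor's formula: 2A = Σ (x_i·y_{i+1} − x_{i+1}·y_i), indices taken mod 3.
Cross-terms: -2, 12, -4  ⇒  Σ = 6
Area = |Σ|/2 = 3.
Net area = 69.5 − 3 = 66.5.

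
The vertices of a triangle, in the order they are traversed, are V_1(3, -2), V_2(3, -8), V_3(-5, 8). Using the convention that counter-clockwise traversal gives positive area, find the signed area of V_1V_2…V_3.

Cross-terms: -18, -16, -14  ⇒  Σ = -48
Signed area = Σ/2 = -24 (negative ⇒ clockwise traversal).

-24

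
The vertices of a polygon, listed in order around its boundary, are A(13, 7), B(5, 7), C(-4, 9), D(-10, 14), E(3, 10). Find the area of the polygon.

Cross-terms: 56, 73, 34, -142, -109  ⇒  Σ = -88
Area = |Σ|/2 = 44.

44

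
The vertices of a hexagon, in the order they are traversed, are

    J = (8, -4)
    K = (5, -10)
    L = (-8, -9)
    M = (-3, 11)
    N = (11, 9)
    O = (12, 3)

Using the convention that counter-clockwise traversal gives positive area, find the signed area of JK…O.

Σ = (-60) + (-125) + (-115) + (-148) + (-75) + (-72) = -595
Signed area = Σ/2 = -297.5 (negative ⇒ clockwise traversal).

-297.5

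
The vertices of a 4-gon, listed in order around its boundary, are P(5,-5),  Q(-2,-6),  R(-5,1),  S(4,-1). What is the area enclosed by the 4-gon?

43

Apply the shoelace formula: 2A = Σ (x_i·y_{i+1} − x_{i+1}·y_i), indices taken mod 4.
Σ = (-40) + (-32) + (1) + (-15) = -86
Area = |Σ|/2 = 43.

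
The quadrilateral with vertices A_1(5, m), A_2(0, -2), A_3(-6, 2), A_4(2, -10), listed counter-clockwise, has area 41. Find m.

Write out the shoelace sum; only the two edges meeting at A_1 involve m:
2·Area = [(2·m − 5·(-10)) + (5·(-2) − 0·m)] + 44
       = 2·m + 84 = 82
⇒ m = -1.

-1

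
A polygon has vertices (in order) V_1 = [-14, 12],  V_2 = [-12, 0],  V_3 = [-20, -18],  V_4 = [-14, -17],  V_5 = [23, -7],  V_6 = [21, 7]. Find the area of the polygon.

797.5

Apply Gauss's area formula: 2A = Σ (x_i·y_{i+1} − x_{i+1}·y_i), indices taken mod 6.
Σ = (144) + (216) + (88) + (489) + (308) + (350) = 1595
Area = |Σ|/2 = 797.5.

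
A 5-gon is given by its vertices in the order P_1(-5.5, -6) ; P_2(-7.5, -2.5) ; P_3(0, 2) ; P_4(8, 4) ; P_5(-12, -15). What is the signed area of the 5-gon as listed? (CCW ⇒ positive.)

Apply the shoelace formula: 2A = Σ (x_i·y_{i+1} − x_{i+1}·y_i), indices taken mod 5.
Σ = (-31.25) + (-15) + (-16) + (-72) + (-10.5) = -144.75
Signed area = Σ/2 = -72.375 (negative ⇒ clockwise traversal).

-72.375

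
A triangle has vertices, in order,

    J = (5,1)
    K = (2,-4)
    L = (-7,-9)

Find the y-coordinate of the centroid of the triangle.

-4

Apply the shoelace formula. First the cross-terms c_i = x_i·y_{i+1} − x_{i+1}·y_i:
  -22, -46, 38  ⇒  2A = -30, A = -15.
Then Σ (y_i + y_{i+1})·c_i = 360, so ȳ = 360 / (6·(-15)) = -4.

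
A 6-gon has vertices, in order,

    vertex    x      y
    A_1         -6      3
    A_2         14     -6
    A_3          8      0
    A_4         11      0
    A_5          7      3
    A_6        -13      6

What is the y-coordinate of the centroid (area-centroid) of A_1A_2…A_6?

Apply Gauss's area formula. First the cross-terms c_i = x_i·y_{i+1} − x_{i+1}·y_i:
  -6, 48, 0, 33, 81, -3  ⇒  2A = 153, A = 76.5.
Then Σ (y_i + y_{i+1})·c_i = 531, so ȳ = 531 / (6·76.5) = 59/51.

59/51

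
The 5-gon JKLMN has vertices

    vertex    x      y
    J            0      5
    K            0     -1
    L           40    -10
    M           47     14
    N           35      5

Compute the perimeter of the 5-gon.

122

|JK| = √((0)² + (-6)²) = √36 = 6
|KL| = √((40)² + (-9)²) = √1681 = 41
|LM| = √((7)² + (24)²) = √625 = 25
|MN| = √((-12)² + (-9)²) = √225 = 15
|NJ| = √((-35)² + (0)²) = √1225 = 35
Perimeter = 6 + 41 + 25 + 15 + 35 = 122.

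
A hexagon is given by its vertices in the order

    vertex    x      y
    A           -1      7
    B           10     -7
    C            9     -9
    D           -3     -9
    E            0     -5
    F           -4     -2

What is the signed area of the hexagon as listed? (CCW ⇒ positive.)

Σ = (-63) + (-27) + (-108) + (15) + (-20) + (-30) = -233
Signed area = Σ/2 = -116.5 (negative ⇒ clockwise traversal).

-116.5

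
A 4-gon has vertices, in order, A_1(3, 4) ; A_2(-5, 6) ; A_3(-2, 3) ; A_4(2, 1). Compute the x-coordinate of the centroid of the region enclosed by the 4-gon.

-0.3125

Apply Gauss's area formula. First the cross-terms c_i = x_i·y_{i+1} − x_{i+1}·y_i:
  38, -3, -8, 5  ⇒  2A = 32, A = 16.
Then Σ (x_i + x_{i+1})·c_i = -30, so x̄ = -30 / (6·16) = -0.3125.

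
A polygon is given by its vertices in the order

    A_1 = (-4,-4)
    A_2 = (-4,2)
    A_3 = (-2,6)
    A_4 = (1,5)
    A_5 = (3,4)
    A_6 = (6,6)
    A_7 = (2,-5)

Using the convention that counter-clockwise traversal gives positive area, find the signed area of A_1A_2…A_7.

-73.5

Apply the surveyor's formula: 2A = Σ (x_i·y_{i+1} − x_{i+1}·y_i), indices taken mod 7.
A_1→A_2: (-4)(2) − (-4)(-4) = -24
A_2→A_3: (-4)(6) − (-2)(2) = -20
A_3→A_4: (-2)(5) − (1)(6) = -16
A_4→A_5: (1)(4) − (3)(5) = -11
A_5→A_6: (3)(6) − (6)(4) = -6
A_6→A_7: (6)(-5) − (2)(6) = -42
A_7→A_1: (2)(-4) − (-4)(-5) = -28
Σ = -147
Signed area = Σ/2 = -73.5 (negative ⇒ clockwise traversal).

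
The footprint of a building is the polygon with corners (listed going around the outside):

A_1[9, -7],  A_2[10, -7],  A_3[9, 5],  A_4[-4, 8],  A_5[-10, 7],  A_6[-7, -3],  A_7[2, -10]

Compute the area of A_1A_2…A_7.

247.5

Σ = (7) + (113) + (92) + (52) + (79) + (76) + (76) = 495
Area = |Σ|/2 = 247.5.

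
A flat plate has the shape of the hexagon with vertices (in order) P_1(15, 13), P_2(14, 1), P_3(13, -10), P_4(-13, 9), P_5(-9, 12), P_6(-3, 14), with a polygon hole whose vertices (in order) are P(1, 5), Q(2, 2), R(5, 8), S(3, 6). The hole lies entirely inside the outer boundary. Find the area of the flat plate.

Outer boundary:
Apply Gauss's area formula: 2A = Σ (x_i·y_{i+1} − x_{i+1}·y_i), indices taken mod 6.
P_1→P_2: (15)(1) − (14)(13) = -167
P_2→P_3: (14)(-10) − (13)(1) = -153
P_3→P_4: (13)(9) − (-13)(-10) = -13
P_4→P_5: (-13)(12) − (-9)(9) = -75
P_5→P_6: (-9)(14) − (-3)(12) = -90
P_6→P_1: (-3)(13) − (15)(14) = -249
Σ = -747
Area = |Σ|/2 = 373.5.
Hole:
Σ = (-8) + (6) + (6) + (9) = 13
Area = |Σ|/2 = 6.5.
Net area = 373.5 − 6.5 = 367.

367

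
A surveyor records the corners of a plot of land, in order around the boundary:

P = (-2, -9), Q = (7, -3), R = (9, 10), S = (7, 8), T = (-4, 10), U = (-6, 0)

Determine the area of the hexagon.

Cross-terms: 69, 97, 2, 102, 60, 54  ⇒  Σ = 384
Area = |Σ|/2 = 192.

192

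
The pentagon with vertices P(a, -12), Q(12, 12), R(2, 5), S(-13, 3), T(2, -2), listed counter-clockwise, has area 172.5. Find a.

7

Write out the shoelace sum; only the two edges meeting at P involve a:
2·Area = [(2·(-12) − a·(-2)) + (a·12 − 12·(-12))] + 127
       = 14·a + 247 = 345
⇒ a = 7.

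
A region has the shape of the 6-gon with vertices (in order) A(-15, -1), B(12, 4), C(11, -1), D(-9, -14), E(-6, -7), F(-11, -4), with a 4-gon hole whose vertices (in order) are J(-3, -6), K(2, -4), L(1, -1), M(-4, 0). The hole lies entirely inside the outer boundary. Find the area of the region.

172

Outer boundary:
Apply the shoelace (surveyor's) formula: 2A = Σ (x_i·y_{i+1} − x_{i+1}·y_i), indices taken mod 6.
Cross-terms: -48, -56, -163, -21, -53, -49  ⇒  Σ = -390
Area = |Σ|/2 = 195.
Hole:
Apply the shoelace (surveyor's) formula: 2A = Σ (x_i·y_{i+1} − x_{i+1}·y_i), indices taken mod 4.
Σ = (24) + (2) + (-4) + (24) = 46
Area = |Σ|/2 = 23.
Net area = 195 − 23 = 172.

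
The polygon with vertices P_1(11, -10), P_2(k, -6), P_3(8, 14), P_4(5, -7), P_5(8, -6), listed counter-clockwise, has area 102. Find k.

14

The doubled signed area Σ (x_i y_{i+1} − x_{i+1} y_i) is linear in k.
With k=0 it equals -132; the coefficient of k is 24 (from the two edges through P_2).
So 24·k + -132 = 2·102 = 204 ⇒ k = 14.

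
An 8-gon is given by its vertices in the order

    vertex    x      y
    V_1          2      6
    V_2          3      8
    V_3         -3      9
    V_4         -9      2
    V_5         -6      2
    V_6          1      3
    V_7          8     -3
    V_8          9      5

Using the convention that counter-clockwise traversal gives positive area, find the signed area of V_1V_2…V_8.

Apply the shoelace formula: 2A = Σ (x_i·y_{i+1} − x_{i+1}·y_i), indices taken mod 8.
V_1→V_2: (2)(8) − (3)(6) = -2
V_2→V_3: (3)(9) − (-3)(8) = 51
V_3→V_4: (-3)(2) − (-9)(9) = 75
V_4→V_5: (-9)(2) − (-6)(2) = -6
V_5→V_6: (-6)(3) − (1)(2) = -20
V_6→V_7: (1)(-3) − (8)(3) = -27
V_7→V_8: (8)(5) − (9)(-3) = 67
V_8→V_1: (9)(6) − (2)(5) = 44
Σ = 182
Signed area = Σ/2 = 91 (positive ⇒ counter-clockwise traversal).

91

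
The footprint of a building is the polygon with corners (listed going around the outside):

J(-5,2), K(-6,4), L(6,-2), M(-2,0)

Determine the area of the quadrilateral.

Σ = (-8) + (-12) + (-4) + (-4) = -28
Area = |Σ|/2 = 14.

14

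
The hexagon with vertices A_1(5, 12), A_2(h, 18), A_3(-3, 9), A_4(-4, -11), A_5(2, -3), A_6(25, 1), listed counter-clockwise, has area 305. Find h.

3

The doubled signed area Σ (x_i y_{i+1} − x_{i+1} y_i) is linear in h.
With h=0 it equals 619; the coefficient of h is -3 (from the two edges through A_2).
So -3·h + 619 = 2·305 = 610 ⇒ h = 3.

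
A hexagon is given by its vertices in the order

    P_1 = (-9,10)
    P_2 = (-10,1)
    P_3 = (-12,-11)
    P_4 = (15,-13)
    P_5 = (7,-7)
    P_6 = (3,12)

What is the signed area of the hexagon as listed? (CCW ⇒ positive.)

Σ = (91) + (122) + (321) + (-14) + (105) + (138) = 763
Signed area = Σ/2 = 381.5 (positive ⇒ counter-clockwise traversal).

381.5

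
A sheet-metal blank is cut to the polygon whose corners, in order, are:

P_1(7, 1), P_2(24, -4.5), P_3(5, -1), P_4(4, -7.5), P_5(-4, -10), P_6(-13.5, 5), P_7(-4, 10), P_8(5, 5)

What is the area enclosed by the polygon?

265.25

Apply the shoelace formula: 2A = Σ (x_i·y_{i+1} − x_{i+1}·y_i), indices taken mod 8.
Σ = (-55.5) + (-1.5) + (-33.5) + (-70) + (-155) + (-115) + (-70) + (-30) = -530.5
Area = |Σ|/2 = 265.25.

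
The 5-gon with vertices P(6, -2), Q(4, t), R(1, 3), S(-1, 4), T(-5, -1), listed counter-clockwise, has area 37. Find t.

2

The doubled signed area Σ (x_i y_{i+1} − x_{i+1} y_i) is linear in t.
With t=0 it equals 64; the coefficient of t is 5 (from the two edges through Q).
So 5·t + 64 = 2·37 = 74 ⇒ t = 2.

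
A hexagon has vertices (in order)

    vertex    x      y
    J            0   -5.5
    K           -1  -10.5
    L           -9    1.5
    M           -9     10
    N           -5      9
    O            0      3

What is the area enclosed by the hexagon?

112

Apply Gauss's area formula: 2A = Σ (x_i·y_{i+1} − x_{i+1}·y_i), indices taken mod 6.
Σ = (-5.5) + (-96) + (-76.5) + (-31) + (-15) + (0) = -224
Area = |Σ|/2 = 112.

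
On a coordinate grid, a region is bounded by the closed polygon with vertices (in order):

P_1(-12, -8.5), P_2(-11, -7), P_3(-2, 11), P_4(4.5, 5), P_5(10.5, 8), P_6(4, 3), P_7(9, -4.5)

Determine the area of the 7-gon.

198.25

Σ = (-9.5) + (-135) + (-59.5) + (-16.5) + (-0.5) + (-45) + (-130.5) = -396.5
Area = |Σ|/2 = 198.25.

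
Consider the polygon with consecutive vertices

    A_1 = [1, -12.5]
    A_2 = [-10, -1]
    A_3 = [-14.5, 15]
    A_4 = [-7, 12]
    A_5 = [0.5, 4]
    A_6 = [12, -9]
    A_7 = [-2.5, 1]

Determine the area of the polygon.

Apply the shoelace formula: 2A = Σ (x_i·y_{i+1} − x_{i+1}·y_i), indices taken mod 7.
Σ = (-126) + (-164.5) + (-69) + (-34) + (-52.5) + (-10.5) + (30.25) = -426.25
Area = |Σ|/2 = 213.125.

213.125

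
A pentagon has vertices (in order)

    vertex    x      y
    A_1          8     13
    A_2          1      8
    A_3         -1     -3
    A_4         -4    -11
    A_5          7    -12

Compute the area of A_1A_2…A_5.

Σ = (51) + (5) + (-1) + (125) + (187) = 367
Area = |Σ|/2 = 183.5.

183.5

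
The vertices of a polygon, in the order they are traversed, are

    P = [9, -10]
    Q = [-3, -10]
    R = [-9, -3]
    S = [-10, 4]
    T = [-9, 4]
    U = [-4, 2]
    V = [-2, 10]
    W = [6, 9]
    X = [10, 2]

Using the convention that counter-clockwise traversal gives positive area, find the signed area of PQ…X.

Apply the shoelace formula: 2A = Σ (x_i·y_{i+1} − x_{i+1}·y_i), indices taken mod 9.
P→Q: (9)(-10) − (-3)(-10) = -120
Q→R: (-3)(-3) − (-9)(-10) = -81
R→S: (-9)(4) − (-10)(-3) = -66
S→T: (-10)(4) − (-9)(4) = -4
T→U: (-9)(2) − (-4)(4) = -2
U→V: (-4)(10) − (-2)(2) = -36
V→W: (-2)(9) − (6)(10) = -78
W→X: (6)(2) − (10)(9) = -78
X→P: (10)(-10) − (9)(2) = -118
Σ = -583
Signed area = Σ/2 = -291.5 (negative ⇒ clockwise traversal).

-291.5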